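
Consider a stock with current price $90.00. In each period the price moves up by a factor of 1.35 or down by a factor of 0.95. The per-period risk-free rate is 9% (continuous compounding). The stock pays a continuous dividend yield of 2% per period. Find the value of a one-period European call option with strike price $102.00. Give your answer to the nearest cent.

$5.46

Per-period risk-free factor R = e^0.09 = 1.0942; dividend-adjusted growth = e^(0.09−0.02) = 1.0725.
Risk-neutral probability p = (1.0725 − 0.95)/(1.35 − 0.95) = 0.1225/0.4000 = 0.3063
Terminal stock prices: S_u = 121.5, S_d = 85.5
Terminal payoffs (S − K): max(19.5, 0) = 19.5, max(-16.5, 0) = 0
Node 0 (S = 90): V_0 = e^(−0.09)·[0.3063·19.5000 + 0.6937·0.0000] = 5.4582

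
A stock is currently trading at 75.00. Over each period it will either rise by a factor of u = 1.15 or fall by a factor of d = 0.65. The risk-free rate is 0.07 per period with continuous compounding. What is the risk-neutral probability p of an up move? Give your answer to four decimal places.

Risk-neutral probability p = (e^0.07 − 0.65)/(1.15 − 0.65) = 0.4225/0.5000 = 0.8450

p = 0.8450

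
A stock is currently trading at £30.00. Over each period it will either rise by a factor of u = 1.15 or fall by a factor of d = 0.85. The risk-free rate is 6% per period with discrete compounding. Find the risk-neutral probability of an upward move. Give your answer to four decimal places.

Risk-neutral probability p = (1 + 0.06 − 0.85)/(1.15 − 0.85) = 0.2100/0.3000 = 0.7000

p = 0.7000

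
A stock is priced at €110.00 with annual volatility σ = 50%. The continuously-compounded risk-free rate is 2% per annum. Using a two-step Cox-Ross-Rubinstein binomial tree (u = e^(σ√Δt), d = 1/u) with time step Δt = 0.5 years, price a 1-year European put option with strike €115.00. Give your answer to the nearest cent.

€21.99

CRR parameters: u = e^(σ√Δt) = e^(0.5·√0.5) = 1.4241, d = 1/u = 0.7022
Per-period rate: rΔt = 0.02·0.5 = 0.01, so R = e^0.01 = 1.0101
Risk-neutral probability p = (e^0.01 − 0.7022)/(1.4241 − 0.7022) = 0.3079/0.7219 = 0.4264
Terminal stock prices: S_uu = 223.1, S_ud = 110, S_dd = 54.24
Terminal payoffs (K − S): max(-108.1, 0) = 0, max(5, 0) = 5, max(60.76, 0) = 60.76
Node u (S = 156.7): V_u = e^(−0.01)·[0.4264·0.0000 + 0.5736·5.0000] = 2.8393
Node d (S = 77.24): V_d = e^(−0.01)·[0.4264·5.0000 + 0.5736·60.7624] = 36.6150
Node 0 (S = 110): V_0 = e^(−0.01)·[0.4264·2.8393 + 0.5736·36.6150] = 21.9906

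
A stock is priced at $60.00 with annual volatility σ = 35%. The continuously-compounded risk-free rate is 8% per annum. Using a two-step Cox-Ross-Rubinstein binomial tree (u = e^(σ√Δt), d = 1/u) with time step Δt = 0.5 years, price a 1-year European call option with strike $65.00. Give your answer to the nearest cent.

CRR parameters: u = e^(σ√Δt) = e^(0.35·√0.5) = 1.2808, d = 1/u = 0.7808
Per-period rate: rΔt = 0.08·0.5 = 0.04, so R = e^0.04 = 1.0408
Risk-neutral probability p = (e^0.04 − 0.7808)/(1.2808 − 0.7808) = 0.2601/0.5000 = 0.5201
Terminal stock prices: S_uu = 98.43, S_ud = 60, S_dd = 36.58
Terminal payoffs (S − K): max(33.43, 0) = 33.43, max(-5, 0) = 0, max(-28.42, 0) = 0
Node u (S = 76.85): V_u = e^(−0.04)·[0.5201·33.4274 + 0.4799·0.0000] = 16.7025
Node d (S = 46.85): V_d = e^(−0.04)·[0.5201·0.0000 + 0.4799·0.0000] = 0.0000
Node 0 (S = 60): V_0 = e^(−0.04)·[0.5201·16.7025 + 0.4799·0.0000] = 8.3457

$8.35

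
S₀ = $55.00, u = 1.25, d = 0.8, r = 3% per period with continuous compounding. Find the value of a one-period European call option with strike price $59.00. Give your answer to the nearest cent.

$4.85

Risk-neutral probability p = (e^0.03 − 0.8)/(1.25 − 0.8) = 0.2305/0.4500 = 0.5121
Terminal stock prices: S_u = 68.75, S_d = 44
Terminal payoffs (S − K): max(9.75, 0) = 9.75, max(-15, 0) = 0
Node 0 (S = 55): V_0 = e^(−0.03)·[0.5121·9.7500 + 0.4879·0.0000] = 4.8456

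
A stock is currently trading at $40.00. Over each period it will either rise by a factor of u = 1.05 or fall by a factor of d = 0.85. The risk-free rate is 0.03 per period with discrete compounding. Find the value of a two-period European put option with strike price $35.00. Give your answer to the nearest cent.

Risk-neutral probability p = (1 + 0.03 − 0.85)/(1.05 − 0.85) = 0.1800/0.2000 = 0.9000
Terminal stock prices: S_uu = 44.1, S_ud = 35.7, S_dd = 28.9
Terminal payoffs (K − S): max(-9.1, 0) = 0, max(-0.7, 0) = 0, max(6.1, 0) = 6.1
Node u (S = 42): V_u = 1/1.03·[0.9000·0.0000 + 0.1000·0.0000] = 0.0000
Node d (S = 34): V_d = 1/1.03·[0.9000·0.0000 + 0.1000·6.1000] = 0.5922
Node 0 (S = 40): V_0 = 1/1.03·[0.9000·0.0000 + 0.1000·0.5922] = 0.0575

$0.06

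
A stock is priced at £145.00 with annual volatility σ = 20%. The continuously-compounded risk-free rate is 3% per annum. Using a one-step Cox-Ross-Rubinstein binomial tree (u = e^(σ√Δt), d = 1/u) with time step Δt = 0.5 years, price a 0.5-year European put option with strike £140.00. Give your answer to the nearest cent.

CRR parameters: u = e^(σ√Δt) = e^(0.2·√0.5) = 1.1519, d = 1/u = 0.8681
Per-period rate: rΔt = 0.03·0.5 = 0.015, so R = e^0.015 = 1.0151
Risk-neutral probability p = (e^0.015 − 0.8681)/(1.1519 − 0.8681) = 0.1470/0.2838 = 0.5180
Terminal stock prices: S_u = 167, S_d = 125.9
Terminal payoffs (K − S): max(-27.03, 0) = 0, max(14.12, 0) = 14.12
Node 0 (S = 145): V_0 = e^(−0.015)·[0.5180·0.0000 + 0.4820·14.1221] = 6.7061

£6.71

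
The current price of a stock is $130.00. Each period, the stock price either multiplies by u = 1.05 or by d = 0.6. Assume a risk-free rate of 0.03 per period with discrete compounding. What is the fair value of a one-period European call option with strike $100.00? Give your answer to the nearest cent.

Risk-neutral probability p = (1 + 0.03 − 0.6)/(1.05 − 0.6) = 0.4300/0.4500 = 0.9556
Terminal stock prices: S_u = 136.5, S_d = 78
Terminal payoffs (S − K): max(36.5, 0) = 36.5, max(-22, 0) = 0
Node 0 (S = 130): V_0 = 1/1.03·[0.9556·36.5000 + 0.0444·0.0000] = 33.8619

$33.86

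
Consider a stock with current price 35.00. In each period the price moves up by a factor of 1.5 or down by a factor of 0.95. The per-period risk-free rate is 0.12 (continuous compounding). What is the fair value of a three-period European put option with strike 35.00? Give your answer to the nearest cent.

Risk-neutral probability p = (e^0.12 − 0.95)/(1.5 − 0.95) = 0.1775/0.5500 = 0.3227
Terminal stock prices: S_uuu = 118.1, S_uud = 74.81, S_udd = 47.38, S_ddd = 30.01
Terminal payoffs (K − S): max(-83.12, 0) = 0, max(-39.81, 0) = 0, max(-12.38, 0) = 0, max(4.992, 0) = 4.992
Node uu (S = 78.75): V_uu = e^(−0.12)·[0.3227·0.0000 + 0.6773·0.0000] = 0.0000
Node ud (S = 49.88): V_ud = e^(−0.12)·[0.3227·0.0000 + 0.6773·0.0000] = 0.0000
Node dd (S = 31.59): V_dd = e^(−0.12)·[0.3227·0.0000 + 0.6773·4.9919] = 2.9986
Node u (S = 52.5): V_u = e^(−0.12)·[0.3227·0.0000 + 0.6773·0.0000] = 0.0000
Node d (S = 33.25): V_d = e^(−0.12)·[0.3227·0.0000 + 0.6773·2.9986] = 1.8012
Node 0 (S = 35): V_0 = e^(−0.12)·[0.3227·0.0000 + 0.6773·1.8012] = 1.0820

1.08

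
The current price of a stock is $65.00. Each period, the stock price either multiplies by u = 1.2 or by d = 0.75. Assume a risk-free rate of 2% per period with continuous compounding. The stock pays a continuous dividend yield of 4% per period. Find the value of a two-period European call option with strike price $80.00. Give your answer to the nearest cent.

Per-period risk-free factor R = e^0.02 = 1.0202; dividend-adjusted growth = e^(0.02−0.04) = 0.9802.
Risk-neutral probability p = (0.9802 − 0.75)/(1.2 − 0.75) = 0.2302/0.4500 = 0.5116
Terminal stock prices: S_uu = 93.6, S_ud = 58.5, S_dd = 36.56
Terminal payoffs (S − K): max(13.6, 0) = 13.6, max(-21.5, 0) = 0, max(-43.44, 0) = 0
Node u (S = 78): V_u = e^(−0.02)·[0.5116·13.6000 + 0.4884·0.0000] = 6.8194
Node d (S = 48.75): V_d = e^(−0.02)·[0.5116·0.0000 + 0.4884·0.0000] = 0.0000
Node 0 (S = 65): V_0 = e^(−0.02)·[0.5116·6.8194 + 0.4884·0.0000] = 3.4194

$3.42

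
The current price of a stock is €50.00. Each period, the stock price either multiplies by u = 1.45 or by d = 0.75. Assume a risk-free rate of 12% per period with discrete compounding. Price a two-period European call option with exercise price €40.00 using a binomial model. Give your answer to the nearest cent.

Risk-neutral probability p = (1 + 0.12 − 0.75)/(1.45 − 0.75) = 0.3700/0.7000 = 0.5286
Terminal stock prices: S_uu = 105.1, S_ud = 54.38, S_dd = 28.12
Terminal payoffs (S − K): max(65.12, 0) = 65.12, max(14.38, 0) = 14.38, max(-11.88, 0) = 0
Node u (S = 72.5): V_u = 1/1.12·[0.5286·65.1250 + 0.4714·14.3750] = 36.7857
Node d (S = 37.5): V_d = 1/1.12·[0.5286·14.3750 + 0.4714·0.0000] = 6.7841
Node 0 (S = 50): V_0 = 1/1.12·[0.5286·36.7857 + 0.4714·6.7841] = 20.2162

€20.22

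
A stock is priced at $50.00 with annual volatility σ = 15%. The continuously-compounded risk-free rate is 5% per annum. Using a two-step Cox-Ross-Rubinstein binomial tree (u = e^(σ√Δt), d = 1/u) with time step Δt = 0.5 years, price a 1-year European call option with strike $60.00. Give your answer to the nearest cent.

CRR parameters: u = e^(σ√Δt) = e^(0.15·√0.5) = 1.1119, d = 1/u = 0.8994
Per-period rate: rΔt = 0.05·0.5 = 0.025, so R = e^0.025 = 1.0253
Risk-neutral probability p = (e^0.025 − 0.8994)/(1.1119 − 0.8994) = 0.1259/0.2125 = 0.5926
Terminal stock prices: S_uu = 61.82, S_ud = 50, S_dd = 40.44
Terminal payoffs (S − K): max(1.816, 0) = 1.816, max(-10, 0) = 0, max(-19.56, 0) = 0
Node u (S = 55.59): V_u = e^(−0.025)·[0.5926·1.8156 + 0.4074·0.0000] = 1.0494
Node d (S = 44.97): V_d = e^(−0.025)·[0.5926·0.0000 + 0.4074·0.0000] = 0.0000
Node 0 (S = 50): V_0 = e^(−0.025)·[0.5926·1.0494 + 0.4074·0.0000] = 0.6065

$0.61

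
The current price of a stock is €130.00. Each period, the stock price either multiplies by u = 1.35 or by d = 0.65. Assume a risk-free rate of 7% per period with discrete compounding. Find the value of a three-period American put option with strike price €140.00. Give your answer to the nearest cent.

Risk-neutral probability p = (1 + 0.07 − 0.65)/(1.35 − 0.65) = 0.4200/0.7000 = 0.6000
Terminal stock prices: S_uuu = 319.8, S_uud = 154, S_udd = 74.15, S_ddd = 35.7
Terminal payoffs (K − S): max(-179.8, 0) = 0, max(-14, 0) = 0, max(65.85, 0) = 65.85, max(104.3, 0) = 104.3
Node uu (S = 236.9): continuation = 1/1.07·[0.6000·0.0000 + 0.4000·0.0000] = 0.0000; exercise value = 0.0000 ≤ continuation, so V_uu = 0.0000
Node ud (S = 114.1): continuation = 1/1.07·[0.6000·0.0000 + 0.4000·65.8512] = 24.6173; exercise value = 25.9250 > continuation, so V_ud = 25.9250 (exercise)
Node dd (S = 54.93): continuation = 1/1.07·[0.6000·65.8512 + 0.4000·104.2987] = 75.9161; exercise value = 85.0750 > continuation, so V_dd = 85.0750 (exercise)
Node u (S = 175.5): continuation = 1/1.07·[0.6000·0.0000 + 0.4000·25.9250] = 9.6916; exercise value = 0.0000 ≤ continuation, so V_u = 9.6916
Node d (S = 84.5): continuation = 1/1.07·[0.6000·25.9250 + 0.4000·85.0750] = 46.3411; exercise value = 55.5000 > continuation, so V_d = 55.5000 (exercise)
Node 0 (S = 130): continuation = 1/1.07·[0.6000·9.6916 + 0.4000·55.5000] = 26.1822; exercise value = 10.0000 ≤ continuation, so V_0 = 26.1822

€26.18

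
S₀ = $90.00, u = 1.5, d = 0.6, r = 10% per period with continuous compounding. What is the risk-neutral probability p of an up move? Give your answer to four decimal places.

p = 0.5613

Risk-neutral probability p = (e^0.1 − 0.6)/(1.5 − 0.6) = 0.5052/0.9000 = 0.5613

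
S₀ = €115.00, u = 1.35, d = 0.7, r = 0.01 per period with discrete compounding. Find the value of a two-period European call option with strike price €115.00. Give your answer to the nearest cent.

€21.09

Risk-neutral probability p = (1 + 0.01 − 0.7)/(1.35 − 0.7) = 0.3100/0.6500 = 0.4769
Terminal stock prices: S_uu = 209.6, S_ud = 108.7, S_dd = 56.35
Terminal payoffs (S − K): max(94.59, 0) = 94.59, max(-6.325, 0) = 0, max(-58.65, 0) = 0
Node u (S = 155.2): V_u = 1/1.01·[0.4769·94.5875 + 0.5231·0.0000] = 44.6643
Node d (S = 80.5): V_d = 1/1.01·[0.4769·0.0000 + 0.5231·0.0000] = 0.0000
Node 0 (S = 115): V_0 = 1/1.01·[0.4769·44.6643 + 0.5231·0.0000] = 21.0905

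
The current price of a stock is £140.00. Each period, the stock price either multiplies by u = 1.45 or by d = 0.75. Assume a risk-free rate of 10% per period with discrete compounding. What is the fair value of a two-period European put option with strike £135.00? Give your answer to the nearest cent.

£11.62

Risk-neutral probability p = (1 + 0.1 − 0.75)/(1.45 − 0.75) = 0.3500/0.7000 = 0.5000
Terminal stock prices: S_uu = 294.4, S_ud = 152.2, S_dd = 78.75
Terminal payoffs (K − S): max(-159.4, 0) = 0, max(-17.25, 0) = 0, max(56.25, 0) = 56.25
Node u (S = 203): V_u = 1/1.1·[0.5000·0.0000 + 0.5000·0.0000] = 0.0000
Node d (S = 105): V_d = 1/1.1·[0.5000·0.0000 + 0.5000·56.2500] = 25.5682
Node 0 (S = 140): V_0 = 1/1.1·[0.5000·0.0000 + 0.5000·25.5682] = 11.6219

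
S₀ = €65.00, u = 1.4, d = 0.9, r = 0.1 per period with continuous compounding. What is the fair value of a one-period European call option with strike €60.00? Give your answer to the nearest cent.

Risk-neutral probability p = (e^0.1 − 0.9)/(1.4 − 0.9) = 0.2052/0.5000 = 0.4103
Terminal stock prices: S_u = 91, S_d = 58.5
Terminal payoffs (S − K): max(31, 0) = 31, max(-1.5, 0) = 0
Node 0 (S = 65): V_0 = e^(−0.1)·[0.4103·31.0000 + 0.5897·0.0000] = 11.5101

€11.51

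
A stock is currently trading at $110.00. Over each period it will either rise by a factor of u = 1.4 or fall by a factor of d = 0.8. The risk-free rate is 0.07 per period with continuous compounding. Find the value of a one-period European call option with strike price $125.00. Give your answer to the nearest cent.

Risk-neutral probability p = (e^0.07 − 0.8)/(1.4 − 0.8) = 0.2725/0.6000 = 0.4542
Terminal stock prices: S_u = 154, S_d = 88
Terminal payoffs (S − K): max(29, 0) = 29, max(-37, 0) = 0
Node 0 (S = 110): V_0 = e^(−0.07)·[0.4542·29.0000 + 0.5458·0.0000] = 12.2808

$12.28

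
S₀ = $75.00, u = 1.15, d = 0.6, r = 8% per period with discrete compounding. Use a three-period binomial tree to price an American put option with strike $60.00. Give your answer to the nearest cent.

Risk-neutral probability p = (1 + 0.08 − 0.6)/(1.15 − 0.6) = 0.4800/0.5500 = 0.8727
Terminal stock prices: S_uuu = 114.1, S_uud = 59.51, S_udd = 31.05, S_ddd = 16.2
Terminal payoffs (K − S): max(-54.07, 0) = 0, max(0.4875, 0) = 0.4875, max(28.95, 0) = 28.95, max(43.8, 0) = 43.8
Node uu (S = 99.19): continuation = 1/1.08·[0.8727·0.0000 + 0.1273·0.4875] = 0.0574; exercise value = 0.0000 ≤ continuation, so V_uu = 0.0574
Node ud (S = 51.75): continuation = 1/1.08·[0.8727·0.4875 + 0.1273·28.9500] = 3.8056; exercise value = 8.2500 > continuation, so V_ud = 8.2500 (exercise)
Node dd (S = 27): continuation = 1/1.08·[0.8727·28.9500 + 0.1273·43.8000] = 28.5556; exercise value = 33.0000 > continuation, so V_dd = 33.0000 (exercise)
Node u (S = 86.25): continuation = 1/1.08·[0.8727·0.0574 + 0.1273·8.2500] = 1.0186; exercise value = 0.0000 ≤ continuation, so V_u = 1.0186
Node d (S = 45): continuation = 1/1.08·[0.8727·8.2500 + 0.1273·33.0000] = 10.5556; exercise value = 15.0000 > continuation, so V_d = 15.0000 (exercise)
Node 0 (S = 75): continuation = 1/1.08·[0.8727·1.0186 + 0.1273·15.0000] = 2.5908; exercise value = 0.0000 ≤ continuation, so V_0 = 2.5908

$2.59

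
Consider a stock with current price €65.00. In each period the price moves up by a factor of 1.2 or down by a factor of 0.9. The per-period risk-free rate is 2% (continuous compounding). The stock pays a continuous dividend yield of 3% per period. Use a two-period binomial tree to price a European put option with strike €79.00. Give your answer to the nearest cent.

Per-period risk-free factor R = e^0.02 = 1.0202; dividend-adjusted growth = e^(0.02−0.03) = 0.9900.
Risk-neutral probability p = (0.9900 − 0.9)/(1.2 − 0.9) = 0.0900/0.3000 = 0.3002
Terminal stock prices: S_uu = 93.6, S_ud = 70.2, S_dd = 52.65
Terminal payoffs (K − S): max(-14.6, 0) = 0, max(8.8, 0) = 8.8, max(26.35, 0) = 26.35
Node u (S = 78): V_u = e^(−0.02)·[0.3002·0.0000 + 0.6998·8.8000] = 6.0366
Node d (S = 58.5): V_d = e^(−0.02)·[0.3002·8.8000 + 0.6998·26.3500] = 20.6646
Node 0 (S = 65): V_0 = e^(−0.02)·[0.3002·6.0366 + 0.6998·20.6646] = 15.9515

€15.95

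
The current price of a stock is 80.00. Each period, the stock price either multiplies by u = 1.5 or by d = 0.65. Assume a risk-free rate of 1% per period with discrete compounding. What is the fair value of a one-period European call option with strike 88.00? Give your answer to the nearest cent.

Risk-neutral probability p = (1 + 0.01 − 0.65)/(1.5 − 0.65) = 0.3600/0.8500 = 0.4235
Terminal stock prices: S_u = 120, S_d = 52
Terminal payoffs (S − K): max(32, 0) = 32, max(-36, 0) = 0
Node 0 (S = 80): V_0 = 1/1.01·[0.4235·32.0000 + 0.5765·0.0000] = 13.4188

13.42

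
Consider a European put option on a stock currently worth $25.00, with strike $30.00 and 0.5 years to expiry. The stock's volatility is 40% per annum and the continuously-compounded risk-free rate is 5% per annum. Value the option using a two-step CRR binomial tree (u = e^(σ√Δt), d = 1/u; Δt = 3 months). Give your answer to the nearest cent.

$5.91

CRR parameters: u = e^(σ√Δt) = e^(0.4·√0.25) = 1.2214, d = 1/u = 0.8187
Per-period rate: rΔt = 0.05·0.25 = 0.0125, so R = e^0.0125 = 1.0126
Risk-neutral probability p = (e^0.0125 − 0.8187)/(1.2214 − 0.8187) = 0.1938/0.4027 = 0.4814
Terminal stock prices: S_uu = 37.3, S_ud = 25, S_dd = 16.76
Terminal payoffs (K − S): max(-7.296, 0) = 0, max(5, 0) = 5, max(13.24, 0) = 13.24
Node u (S = 30.54): V_u = e^(−0.0125)·[0.4814·0.0000 + 0.5186·5.0000] = 2.5608
Node d (S = 20.47): V_d = e^(−0.0125)·[0.4814·5.0000 + 0.5186·13.2420] = 9.1591
Node 0 (S = 25): V_0 = e^(−0.0125)·[0.4814·2.5608 + 0.5186·9.1591] = 5.9083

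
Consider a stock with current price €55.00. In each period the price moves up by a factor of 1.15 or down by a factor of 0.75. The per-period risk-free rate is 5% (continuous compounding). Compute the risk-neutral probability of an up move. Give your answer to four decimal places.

p = 0.7532

Risk-neutral probability p = (e^0.05 − 0.75)/(1.15 − 0.75) = 0.3013/0.4000 = 0.7532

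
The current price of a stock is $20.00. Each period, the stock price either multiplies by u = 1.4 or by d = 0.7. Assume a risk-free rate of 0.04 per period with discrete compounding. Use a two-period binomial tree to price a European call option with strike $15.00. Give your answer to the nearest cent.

$7.40

Risk-neutral probability p = (1 + 0.04 − 0.7)/(1.4 − 0.7) = 0.3400/0.7000 = 0.4857
Terminal stock prices: S_uu = 39.2, S_ud = 19.6, S_dd = 9.8
Terminal payoffs (S − K): max(24.2, 0) = 24.2, max(4.6, 0) = 4.6, max(-5.2, 0) = 0
Node u (S = 28): V_u = 1/1.04·[0.4857·24.2000 + 0.5143·4.6000] = 13.5769
Node d (S = 14): V_d = 1/1.04·[0.4857·4.6000 + 0.5143·0.0000] = 2.1484
Node 0 (S = 20): V_0 = 1/1.04·[0.4857·13.5769 + 0.5143·2.1484] = 7.4032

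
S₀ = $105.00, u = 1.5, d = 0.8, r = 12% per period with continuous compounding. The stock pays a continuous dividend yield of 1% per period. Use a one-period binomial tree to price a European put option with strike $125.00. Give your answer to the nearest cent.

$19.93

Per-period risk-free factor R = e^0.12 = 1.1275; dividend-adjusted growth = e^(0.12−0.01) = 1.1163.
Risk-neutral probability p = (1.1163 − 0.8)/(1.5 − 0.8) = 0.3163/0.7000 = 0.4518
Terminal stock prices: S_u = 157.5, S_d = 84
Terminal payoffs (K − S): max(-32.5, 0) = 0, max(41, 0) = 41
Node 0 (S = 105): V_0 = e^(−0.12)·[0.4518·0.0000 + 0.5482·41.0000] = 19.9337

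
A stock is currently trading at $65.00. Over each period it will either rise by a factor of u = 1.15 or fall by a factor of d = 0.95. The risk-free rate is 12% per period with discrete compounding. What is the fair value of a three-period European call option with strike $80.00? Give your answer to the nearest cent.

Risk-neutral probability p = (1 + 0.12 − 0.95)/(1.15 − 0.95) = 0.1700/0.2000 = 0.8500
Terminal stock prices: S_uuu = 98.86, S_uud = 81.66, S_udd = 67.46, S_ddd = 55.73
Terminal payoffs (S − K): max(18.86, 0) = 18.86, max(1.664, 0) = 1.664, max(-12.54, 0) = 0, max(-24.27, 0) = 0
Node uu (S = 85.96): V_uu = 1/1.12·[0.8500·18.8569 + 0.1500·1.6644] = 14.5339
Node ud (S = 71.01): V_ud = 1/1.12·[0.8500·1.6644 + 0.1500·0.0000] = 1.2631
Node dd (S = 58.66): V_dd = 1/1.12·[0.8500·0.0000 + 0.1500·0.0000] = 0.0000
Node u (S = 74.75): V_u = 1/1.12·[0.8500·14.5339 + 0.1500·1.2631] = 11.1994
Node d (S = 61.75): V_d = 1/1.12·[0.8500·1.2631 + 0.1500·0.0000] = 0.9586
Node 0 (S = 65): V_0 = 1/1.12·[0.8500·11.1994 + 0.1500·0.9586] = 8.6279

$8.63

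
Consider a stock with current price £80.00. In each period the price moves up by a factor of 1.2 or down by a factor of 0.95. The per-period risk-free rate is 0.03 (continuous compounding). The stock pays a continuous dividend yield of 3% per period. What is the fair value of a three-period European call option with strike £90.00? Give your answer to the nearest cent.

£2.06

Per-period risk-free factor R = e^0.03 = 1.0305; dividend-adjusted growth = e^(0.03−0.03) = 1.0000.
Risk-neutral probability p = (1.0000 − 0.95)/(1.2 − 0.95) = 0.0500/0.2500 = 0.2000
Terminal stock prices: S_uuu = 138.2, S_uud = 109.4, S_udd = 86.64, S_ddd = 68.59
Terminal payoffs (S − K): max(48.24, 0) = 48.24, max(19.44, 0) = 19.44, max(-3.36, 0) = 0, max(-21.41, 0) = 0
Node uu (S = 115.2): V_uu = e^(−0.03)·[0.2000·48.2400 + 0.8000·19.4400] = 24.4552
Node ud (S = 91.2): V_ud = e^(−0.03)·[0.2000·19.4400 + 0.8000·0.0000] = 3.7731
Node dd (S = 72.2): V_dd = e^(−0.03)·[0.2000·0.0000 + 0.8000·0.0000] = 0.0000
Node u (S = 96): V_u = e^(−0.03)·[0.2000·24.4552 + 0.8000·3.7731] = 7.6758
Node d (S = 76): V_d = e^(−0.03)·[0.2000·3.7731 + 0.8000·0.0000] = 0.7323
Node 0 (S = 80): V_0 = e^(−0.03)·[0.2000·7.6758 + 0.8000·0.7323] = 2.0583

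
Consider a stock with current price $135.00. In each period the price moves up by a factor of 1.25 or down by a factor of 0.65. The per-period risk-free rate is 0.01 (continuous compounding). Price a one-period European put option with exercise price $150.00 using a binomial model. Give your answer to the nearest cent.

$24.65

Risk-neutral probability p = (e^0.01 − 0.65)/(1.25 − 0.65) = 0.3601/0.6000 = 0.6001
Terminal stock prices: S_u = 168.8, S_d = 87.75
Terminal payoffs (K − S): max(-18.75, 0) = 0, max(62.25, 0) = 62.25
Node 0 (S = 135): V_0 = e^(−0.01)·[0.6001·0.0000 + 0.3999·62.2500] = 24.6471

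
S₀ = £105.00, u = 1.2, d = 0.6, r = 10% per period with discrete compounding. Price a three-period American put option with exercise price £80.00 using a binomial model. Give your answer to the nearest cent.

Risk-neutral probability p = (1 + 0.1 − 0.6)/(1.2 − 0.6) = 0.5000/0.6000 = 0.8333
Terminal stock prices: S_uuu = 181.4, S_uud = 90.72, S_udd = 45.36, S_ddd = 22.68
Terminal payoffs (K − S): max(-101.4, 0) = 0, max(-10.72, 0) = 0, max(34.64, 0) = 34.64, max(57.32, 0) = 57.32
Node uu (S = 151.2): continuation = 1/1.1·[0.8333·0.0000 + 0.1667·0.0000] = 0.0000; exercise value = 0.0000 ≤ continuation, so V_uu = 0.0000
Node ud (S = 75.6): continuation = 1/1.1·[0.8333·0.0000 + 0.1667·34.6400] = 5.2485; exercise value = 4.4000 ≤ continuation, so V_ud = 5.2485
Node dd (S = 37.8): continuation = 1/1.1·[0.8333·34.6400 + 0.1667·57.3200] = 34.9273; exercise value = 42.2000 > continuation, so V_dd = 42.2000 (exercise)
Node u (S = 126): continuation = 1/1.1·[0.8333·0.0000 + 0.1667·5.2485] = 0.7952; exercise value = 0.0000 ≤ continuation, so V_u = 0.7952
Node d (S = 63): continuation = 1/1.1·[0.8333·5.2485 + 0.1667·42.2000] = 10.3701; exercise value = 17.0000 > continuation, so V_d = 17.0000 (exercise)
Node 0 (S = 105): continuation = 1/1.1·[0.8333·0.7952 + 0.1667·17.0000] = 3.1782; exercise value = 0.0000 ≤ continuation, so V_0 = 3.1782

£3.18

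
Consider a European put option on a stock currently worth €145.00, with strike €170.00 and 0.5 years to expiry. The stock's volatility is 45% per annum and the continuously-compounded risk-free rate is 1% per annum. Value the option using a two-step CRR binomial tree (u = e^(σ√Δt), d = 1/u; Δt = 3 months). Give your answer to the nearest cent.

€35.69

CRR parameters: u = e^(σ√Δt) = e^(0.45·√0.25) = 1.2523, d = 1/u = 0.7985
Per-period rate: rΔt = 0.01·0.25 = 0.0025, so R = e^0.0025 = 1.0025
Risk-neutral probability p = (e^0.0025 − 0.7985)/(1.2523 − 0.7985) = 0.2040/0.4538 = 0.4495
Terminal stock prices: S_uu = 227.4, S_ud = 145, S_dd = 92.46
Terminal payoffs (K − S): max(-57.41, 0) = 0, max(25, 0) = 25, max(77.54, 0) = 77.54
Node u (S = 181.6): V_u = e^(−0.0025)·[0.4495·0.0000 + 0.5505·25.0000] = 13.7281
Node d (S = 115.8): V_d = e^(−0.0025)·[0.4495·25.0000 + 0.5505·77.5439] = 53.7907
Node 0 (S = 145): V_0 = e^(−0.0025)·[0.4495·13.7281 + 0.5505·53.7907] = 35.6931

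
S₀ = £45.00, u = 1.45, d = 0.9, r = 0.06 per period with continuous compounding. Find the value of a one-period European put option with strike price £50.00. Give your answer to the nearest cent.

Risk-neutral probability p = (e^0.06 − 0.9)/(1.45 − 0.9) = 0.1618/0.5500 = 0.2942
Terminal stock prices: S_u = 65.25, S_d = 40.5
Terminal payoffs (K − S): max(-15.25, 0) = 0, max(9.5, 0) = 9.5
Node 0 (S = 45): V_0 = e^(−0.06)·[0.2942·0.0000 + 0.7058·9.5000] = 6.3142

£6.31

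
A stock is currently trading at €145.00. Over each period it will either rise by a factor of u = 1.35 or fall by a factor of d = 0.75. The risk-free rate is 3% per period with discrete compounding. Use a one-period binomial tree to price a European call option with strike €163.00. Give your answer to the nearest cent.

Risk-neutral probability p = (1 + 0.03 − 0.75)/(1.35 − 0.75) = 0.2800/0.6000 = 0.4667
Terminal stock prices: S_u = 195.8, S_d = 108.8
Terminal payoffs (S − K): max(32.75, 0) = 32.75, max(-54.25, 0) = 0
Node 0 (S = 145): V_0 = 1/1.03·[0.4667·32.7500 + 0.5333·0.0000] = 14.8382

€14.84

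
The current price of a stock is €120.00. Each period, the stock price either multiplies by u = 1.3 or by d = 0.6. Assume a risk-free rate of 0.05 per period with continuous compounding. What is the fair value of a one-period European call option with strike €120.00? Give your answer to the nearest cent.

€22.08

Risk-neutral probability p = (e^0.05 − 0.6)/(1.3 − 0.6) = 0.4513/0.7000 = 0.6447
Terminal stock prices: S_u = 156, S_d = 72
Terminal payoffs (S − K): max(36, 0) = 36, max(-48, 0) = 0
Node 0 (S = 120): V_0 = e^(−0.05)·[0.6447·36.0000 + 0.3553·0.0000] = 22.0763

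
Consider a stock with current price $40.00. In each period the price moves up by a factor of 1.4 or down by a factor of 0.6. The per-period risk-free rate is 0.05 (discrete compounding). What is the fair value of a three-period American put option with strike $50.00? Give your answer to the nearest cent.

$14.85

Risk-neutral probability p = (1 + 0.05 − 0.6)/(1.4 − 0.6) = 0.4500/0.8000 = 0.5625
Terminal stock prices: S_uuu = 109.8, S_uud = 47.04, S_udd = 20.16, S_ddd = 8.64
Terminal payoffs (K − S): max(-59.76, 0) = 0, max(2.96, 0) = 2.96, max(29.84, 0) = 29.84, max(41.36, 0) = 41.36
Node uu (S = 78.4): continuation = 1/1.05·[0.5625·0.0000 + 0.4375·2.9600] = 1.2333; exercise value = 0.0000 ≤ continuation, so V_uu = 1.2333
Node ud (S = 33.6): continuation = 1/1.05·[0.5625·2.9600 + 0.4375·29.8400] = 14.0190; exercise value = 16.4000 > continuation, so V_ud = 16.4000 (exercise)
Node dd (S = 14.4): continuation = 1/1.05·[0.5625·29.8400 + 0.4375·41.3600] = 33.2190; exercise value = 35.6000 > continuation, so V_dd = 35.6000 (exercise)
Node u (S = 56): continuation = 1/1.05·[0.5625·1.2333 + 0.4375·16.4000] = 7.4940; exercise value = 0.0000 ≤ continuation, so V_u = 7.4940
Node d (S = 24): continuation = 1/1.05·[0.5625·16.4000 + 0.4375·35.6000] = 23.6190; exercise value = 26.0000 > continuation, so V_d = 26.0000 (exercise)
Node 0 (S = 40): continuation = 1/1.05·[0.5625·7.4940 + 0.4375·26.0000] = 14.8480; exercise value = 10.0000 ≤ continuation, so V_0 = 14.8480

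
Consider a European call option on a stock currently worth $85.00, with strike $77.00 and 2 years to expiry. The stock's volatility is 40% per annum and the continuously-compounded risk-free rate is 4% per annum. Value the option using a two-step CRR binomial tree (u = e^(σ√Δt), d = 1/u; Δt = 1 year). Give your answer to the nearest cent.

$24.72

CRR parameters: u = e^(σ√Δt) = e^(0.4·√1) = 1.4918, d = 1/u = 0.6703
Per-period rate: rΔt = 0.04·1 = 0.04, so R = e^0.04 = 1.0408
Risk-neutral probability p = (e^0.04 − 0.6703)/(1.4918 − 0.6703) = 0.3705/0.8215 = 0.4510
Terminal stock prices: S_uu = 189.2, S_ud = 85, S_dd = 38.19
Terminal payoffs (S − K): max(112.2, 0) = 112.2, max(8, 0) = 8, max(-38.81, 0) = 0
Node u (S = 126.8): V_u = e^(−0.04)·[0.4510·112.1710 + 0.5490·8.0000] = 52.8243
Node d (S = 56.98): V_d = e^(−0.04)·[0.4510·8.0000 + 0.5490·0.0000] = 3.4665
Node 0 (S = 85): V_0 = e^(−0.04)·[0.4510·52.8243 + 0.5490·3.4665] = 24.7176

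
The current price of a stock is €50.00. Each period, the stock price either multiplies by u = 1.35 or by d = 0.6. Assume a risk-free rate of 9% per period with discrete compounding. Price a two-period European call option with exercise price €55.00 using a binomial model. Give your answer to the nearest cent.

Risk-neutral probability p = (1 + 0.09 − 0.6)/(1.35 − 0.6) = 0.4900/0.7500 = 0.6533
Terminal stock prices: S_uu = 91.13, S_ud = 40.5, S_dd = 18
Terminal payoffs (S − K): max(36.13, 0) = 36.13, max(-14.5, 0) = 0, max(-37, 0) = 0
Node u (S = 67.5): V_u = 1/1.09·[0.6533·36.1250 + 0.3467·0.0000] = 21.6529
Node d (S = 30): V_d = 1/1.09·[0.6533·0.0000 + 0.3467·0.0000] = 0.0000
Node 0 (S = 50): V_0 = 1/1.09·[0.6533·21.6529 + 0.3467·0.0000] = 12.9785

€12.98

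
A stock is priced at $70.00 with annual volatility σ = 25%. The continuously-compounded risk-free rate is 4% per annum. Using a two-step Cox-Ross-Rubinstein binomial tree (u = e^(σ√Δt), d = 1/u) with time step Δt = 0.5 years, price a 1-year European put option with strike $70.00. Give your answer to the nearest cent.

$4.75

CRR parameters: u = e^(σ√Δt) = e^(0.25·√0.5) = 1.1934, d = 1/u = 0.8380
Per-period rate: rΔt = 0.04·0.5 = 0.02, so R = e^0.02 = 1.0202
Risk-neutral probability p = (e^0.02 − 0.8380)/(1.1934 − 0.8380) = 0.1822/0.3554 = 0.5128
Terminal stock prices: S_uu = 99.69, S_ud = 70, S_dd = 49.15
Terminal payoffs (K − S): max(-29.69, 0) = 0, max(0, 0) = 0, max(20.85, 0) = 20.85
Node u (S = 83.54): V_u = e^(−0.02)·[0.5128·0.0000 + 0.4872·0.0000] = 0.0000
Node d (S = 58.66): V_d = e^(−0.02)·[0.5128·0.0000 + 0.4872·20.8468] = 9.9562
Node 0 (S = 70): V_0 = e^(−0.02)·[0.5128·0.0000 + 0.4872·9.9562] = 4.7550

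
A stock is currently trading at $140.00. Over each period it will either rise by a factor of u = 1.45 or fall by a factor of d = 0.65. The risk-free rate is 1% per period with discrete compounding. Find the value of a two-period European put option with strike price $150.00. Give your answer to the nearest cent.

$35.70

Risk-neutral probability p = (1 + 0.01 − 0.65)/(1.45 − 0.65) = 0.3600/0.8000 = 0.4500
Terminal stock prices: S_uu = 294.4, S_ud = 132, S_dd = 59.15
Terminal payoffs (K − S): max(-144.4, 0) = 0, max(18.05, 0) = 18.05, max(90.85, 0) = 90.85
Node u (S = 203): V_u = 1/1.01·[0.4500·0.0000 + 0.5500·18.0500] = 9.8292
Node d (S = 91): V_d = 1/1.01·[0.4500·18.0500 + 0.5500·90.8500] = 57.5149
Node 0 (S = 140): V_0 = 1/1.01·[0.4500·9.8292 + 0.5500·57.5149] = 35.6993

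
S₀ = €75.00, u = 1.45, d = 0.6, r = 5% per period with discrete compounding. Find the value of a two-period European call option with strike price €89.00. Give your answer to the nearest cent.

Risk-neutral probability p = (1 + 0.05 − 0.6)/(1.45 − 0.6) = 0.4500/0.8500 = 0.5294
Terminal stock prices: S_uu = 157.7, S_ud = 65.25, S_dd = 27
Terminal payoffs (S − K): max(68.69, 0) = 68.69, max(-23.75, 0) = 0, max(-62, 0) = 0
Node u (S = 108.8): V_u = 1/1.05·[0.5294·68.6875 + 0.4706·0.0000] = 34.6324
Node d (S = 45): V_d = 1/1.05·[0.5294·0.0000 + 0.4706·0.0000] = 0.0000
Node 0 (S = 75): V_0 = 1/1.05·[0.5294·34.6324 + 0.4706·0.0000] = 17.4617

€17.46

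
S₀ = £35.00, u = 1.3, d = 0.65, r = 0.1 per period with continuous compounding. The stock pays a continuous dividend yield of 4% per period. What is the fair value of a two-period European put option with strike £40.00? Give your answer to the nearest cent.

Per-period risk-free factor R = e^0.1 = 1.1052; dividend-adjusted growth = e^(0.1−0.04) = 1.0618.
Risk-neutral probability p = (1.0618 − 0.65)/(1.3 − 0.65) = 0.4118/0.6500 = 0.6336
Terminal stock prices: S_uu = 59.15, S_ud = 29.57, S_dd = 14.79
Terminal payoffs (K − S): max(-19.15, 0) = 0, max(10.43, 0) = 10.43, max(25.21, 0) = 25.21
Node u (S = 45.5): V_u = e^(−0.1)·[0.6336·0.0000 + 0.3664·10.4250] = 3.4563
Node d (S = 22.75): V_d = e^(−0.1)·[0.6336·10.4250 + 0.3664·25.2125] = 14.3355
Node 0 (S = 35): V_0 = e^(−0.1)·[0.6336·3.4563 + 0.3664·14.3355] = 6.7342

£6.73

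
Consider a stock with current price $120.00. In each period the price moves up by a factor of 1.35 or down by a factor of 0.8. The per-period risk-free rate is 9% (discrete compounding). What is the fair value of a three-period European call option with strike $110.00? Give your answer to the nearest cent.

Risk-neutral probability p = (1 + 0.09 − 0.8)/(1.35 − 0.8) = 0.2900/0.5500 = 0.5273
Terminal stock prices: S_uuu = 295.2, S_uud = 175, S_udd = 103.7, S_ddd = 61.44
Terminal payoffs (S − K): max(185.2, 0) = 185.2, max(64.96, 0) = 64.96, max(-6.32, 0) = 0, max(-48.56, 0) = 0
Node uu (S = 218.7): V_uu = 1/1.09·[0.5273·185.2450 + 0.4727·64.9600] = 117.7826
Node ud (S = 129.6): V_ud = 1/1.09·[0.5273·64.9600 + 0.4727·0.0000] = 31.4235
Node dd (S = 76.8): V_dd = 1/1.09·[0.5273·0.0000 + 0.4727·0.0000] = 0.0000
Node u (S = 162): V_u = 1/1.09·[0.5273·117.7826 + 0.4727·31.4235] = 70.6039
Node d (S = 96): V_d = 1/1.09·[0.5273·31.4235 + 0.4727·0.0000] = 15.2007
Node 0 (S = 120): V_0 = 1/1.09·[0.5273·70.6039 + 0.4727·15.2007] = 40.7462

$40.75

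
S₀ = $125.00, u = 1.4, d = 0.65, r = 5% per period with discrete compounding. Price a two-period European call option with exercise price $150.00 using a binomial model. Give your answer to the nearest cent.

$24.51

Risk-neutral probability p = (1 + 0.05 − 0.65)/(1.4 − 0.65) = 0.4000/0.7500 = 0.5333
Terminal stock prices: S_uu = 245, S_ud = 113.8, S_dd = 52.81
Terminal payoffs (S − K): max(95, 0) = 95, max(-36.25, 0) = 0, max(-97.19, 0) = 0
Node u (S = 175): V_u = 1/1.05·[0.5333·95.0000 + 0.4667·0.0000] = 48.2540
Node d (S = 81.25): V_d = 1/1.05·[0.5333·0.0000 + 0.4667·0.0000] = 0.0000
Node 0 (S = 125): V_0 = 1/1.05·[0.5333·48.2540 + 0.4667·0.0000] = 24.5100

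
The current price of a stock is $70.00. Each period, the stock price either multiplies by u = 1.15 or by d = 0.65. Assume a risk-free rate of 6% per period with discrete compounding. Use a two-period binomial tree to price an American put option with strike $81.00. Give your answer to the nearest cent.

$11.00

Risk-neutral probability p = (1 + 0.06 − 0.65)/(1.15 − 0.65) = 0.4100/0.5000 = 0.8200
Terminal stock prices: S_uu = 92.57, S_ud = 52.33, S_dd = 29.58
Terminal payoffs (K − S): max(-11.57, 0) = 0, max(28.67, 0) = 28.67, max(51.42, 0) = 51.42
Node u (S = 80.5): continuation = 1/1.06·[0.8200·0.0000 + 0.1800·28.6750] = 4.8693; exercise value = 0.5000 ≤ continuation, so V_u = 4.8693
Node d (S = 45.5): continuation = 1/1.06·[0.8200·28.6750 + 0.1800·51.4250] = 30.9151; exercise value = 35.5000 > continuation, so V_d = 35.5000 (exercise)
Node 0 (S = 70): continuation = 1/1.06·[0.8200·4.8693 + 0.1800·35.5000] = 9.7951; exercise value = 11.0000 > continuation, so V_0 = 11.0000 (exercise)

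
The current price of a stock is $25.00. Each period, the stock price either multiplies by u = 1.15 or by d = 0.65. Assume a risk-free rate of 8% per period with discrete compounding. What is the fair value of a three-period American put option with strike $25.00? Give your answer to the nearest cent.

$2.07

Risk-neutral probability p = (1 + 0.08 − 0.65)/(1.15 − 0.65) = 0.4300/0.5000 = 0.8600
Terminal stock prices: S_uuu = 38.02, S_uud = 21.49, S_udd = 12.15, S_ddd = 6.866
Terminal payoffs (K − S): max(-13.02, 0) = 0, max(3.509, 0) = 3.509, max(12.85, 0) = 12.85, max(18.13, 0) = 18.13
Node uu (S = 33.06): continuation = 1/1.08·[0.8600·0.0000 + 0.1400·3.5094] = 0.4549; exercise value = 0.0000 ≤ continuation, so V_uu = 0.4549
Node ud (S = 18.69): continuation = 1/1.08·[0.8600·3.5094 + 0.1400·12.8531] = 4.4606; exercise value = 6.3125 > continuation, so V_ud = 6.3125 (exercise)
Node dd (S = 10.56): continuation = 1/1.08·[0.8600·12.8531 + 0.1400·18.1344] = 12.5856; exercise value = 14.4375 > continuation, so V_dd = 14.4375 (exercise)
Node u (S = 28.75): continuation = 1/1.08·[0.8600·0.4549 + 0.1400·6.3125] = 1.1805; exercise value = 0.0000 ≤ continuation, so V_u = 1.1805
Node d (S = 16.25): continuation = 1/1.08·[0.8600·6.3125 + 0.1400·14.4375] = 6.8981; exercise value = 8.7500 > continuation, so V_d = 8.7500 (exercise)
Node 0 (S = 25): continuation = 1/1.08·[0.8600·1.1805 + 0.1400·8.7500] = 2.0743; exercise value = 0.0000 ≤ continuation, so V_0 = 2.0743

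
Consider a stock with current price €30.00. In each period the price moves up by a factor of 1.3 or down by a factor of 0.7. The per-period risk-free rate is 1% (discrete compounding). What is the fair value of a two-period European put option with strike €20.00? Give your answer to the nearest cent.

€1.21

Risk-neutral probability p = (1 + 0.01 − 0.7)/(1.3 − 0.7) = 0.3100/0.6000 = 0.5167
Terminal stock prices: S_uu = 50.7, S_ud = 27.3, S_dd = 14.7
Terminal payoffs (K − S): max(-30.7, 0) = 0, max(-7.3, 0) = 0, max(5.3, 0) = 5.3
Node u (S = 39): V_u = 1/1.01·[0.5167·0.0000 + 0.4833·0.0000] = 0.0000
Node d (S = 21): V_d = 1/1.01·[0.5167·0.0000 + 0.4833·5.3000] = 2.5363
Node 0 (S = 30): V_0 = 1/1.01·[0.5167·0.0000 + 0.4833·2.5363] = 1.2137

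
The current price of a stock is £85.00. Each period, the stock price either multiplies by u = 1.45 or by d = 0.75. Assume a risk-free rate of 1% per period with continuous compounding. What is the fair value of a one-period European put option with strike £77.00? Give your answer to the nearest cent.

Risk-neutral probability p = (e^0.01 − 0.75)/(1.45 − 0.75) = 0.2601/0.7000 = 0.3715
Terminal stock prices: S_u = 123.2, S_d = 63.75
Terminal payoffs (K − S): max(-46.25, 0) = 0, max(13.25, 0) = 13.25
Node 0 (S = 85): V_0 = e^(−0.01)·[0.3715·0.0000 + 0.6285·13.2500] = 8.2448

£8.24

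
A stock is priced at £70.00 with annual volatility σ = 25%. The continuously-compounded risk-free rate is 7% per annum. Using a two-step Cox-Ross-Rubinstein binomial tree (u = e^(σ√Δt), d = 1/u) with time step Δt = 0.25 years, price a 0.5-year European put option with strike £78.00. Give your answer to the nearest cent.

£8.65

CRR parameters: u = e^(σ√Δt) = e^(0.25·√0.25) = 1.1331, d = 1/u = 0.8825
Per-period rate: rΔt = 0.07·0.25 = 0.0175, so R = e^0.0175 = 1.0177
Risk-neutral probability p = (e^0.0175 − 0.8825)/(1.1331 − 0.8825) = 0.1352/0.2507 = 0.5392
Terminal stock prices: S_uu = 89.88, S_ud = 70, S_dd = 54.52
Terminal payoffs (K − S): max(-11.88, 0) = 0, max(8, 0) = 8, max(23.48, 0) = 23.48
Node u (S = 79.32): V_u = e^(−0.0175)·[0.5392·0.0000 + 0.4608·8.0000] = 3.6223
Node d (S = 61.77): V_d = e^(−0.0175)·[0.5392·8.0000 + 0.4608·23.4839] = 14.8721
Node 0 (S = 70): V_0 = e^(−0.0175)·[0.5392·3.6223 + 0.4608·14.8721] = 8.6532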